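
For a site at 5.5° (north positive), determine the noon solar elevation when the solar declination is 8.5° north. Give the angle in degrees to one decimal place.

87.0°

At local solar noon the hour angle is zero, so the elevation is 90° − |φ − δ| = 90° − |5.5° − (8.5°)| = 90° − 3.0° = 87.0°.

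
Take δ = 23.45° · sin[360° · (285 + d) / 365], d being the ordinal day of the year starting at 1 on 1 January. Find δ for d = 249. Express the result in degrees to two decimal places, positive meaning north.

+5.40°

360 × (285 + 249) / 365 = 526.685°; sin(526.685°) = 0.2303.
δ = 23.45 × 0.2303 = 5.401° ≈ +5.40°.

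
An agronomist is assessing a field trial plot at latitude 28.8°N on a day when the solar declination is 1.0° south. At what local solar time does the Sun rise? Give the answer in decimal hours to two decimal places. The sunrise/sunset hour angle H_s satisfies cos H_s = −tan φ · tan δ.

6.04 h

The sunset hour angle satisfies cos H_s = −tan φ tan δ = 0.0096, giving H_s = 89.45°.
Sunrise is at 12 − H_s/15 = 12 − 5.963 = 6.037 h local solar time.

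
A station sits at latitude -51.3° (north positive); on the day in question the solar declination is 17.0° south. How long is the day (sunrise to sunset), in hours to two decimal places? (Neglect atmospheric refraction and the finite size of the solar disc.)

14.99 hours

cos H_s = −tan(-51.3°) · tan(-17.0°) = -0.3816, so H_s = arccos(-0.3816) = 112.43°.
Day length = 2 H_s / 15° h⁻¹ = 224.86° / 15 = 14.991 h.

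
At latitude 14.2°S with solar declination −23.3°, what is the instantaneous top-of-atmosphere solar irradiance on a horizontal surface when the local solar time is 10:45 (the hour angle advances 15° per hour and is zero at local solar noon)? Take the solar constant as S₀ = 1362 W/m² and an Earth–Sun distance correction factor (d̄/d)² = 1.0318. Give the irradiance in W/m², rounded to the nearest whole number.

1321 W/m²

Hour angle H = 15° × (10.75 − 12) = -18.75°.
With φ = -14.2°, δ = -23.3°, H = -18.75°: sin φ sin δ = 0.0970, cos φ cos δ cos H = 0.8431, so cos θ_z = 0.9401.
Top-of-atmosphere irradiance = S₀ (d̄/d)² cos θ_z = 1362 × 1.0318 × 0.9401 = 1321.13 W/m².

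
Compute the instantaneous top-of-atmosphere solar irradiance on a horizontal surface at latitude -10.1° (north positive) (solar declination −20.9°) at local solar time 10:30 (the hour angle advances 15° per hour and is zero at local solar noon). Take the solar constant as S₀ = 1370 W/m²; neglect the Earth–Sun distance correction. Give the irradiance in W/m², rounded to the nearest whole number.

Hour angle H = 15° × (10.5 − 12) = -22.50°.
cos θ_z = sin(-10.1°) sin(-20.9°) + cos(-10.1°) cos(-20.9°) cos(-22.50°) = 0.0626 + 0.8497 = 0.9123.
Top-of-atmosphere irradiance = S₀ cos θ_z = 1370 × 0.9123 = 1249.85 W/m².

1250 W/m²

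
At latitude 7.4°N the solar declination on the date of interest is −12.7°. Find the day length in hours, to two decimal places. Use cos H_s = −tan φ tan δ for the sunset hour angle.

cos H_s = −tan(7.4°) · tan(-12.7°) = 0.0293, so H_s = arccos(0.0293) = 88.32°.
Day length = 2 H_s / 15° h⁻¹ = 176.64° / 15 = 11.776 h.

11.78 hours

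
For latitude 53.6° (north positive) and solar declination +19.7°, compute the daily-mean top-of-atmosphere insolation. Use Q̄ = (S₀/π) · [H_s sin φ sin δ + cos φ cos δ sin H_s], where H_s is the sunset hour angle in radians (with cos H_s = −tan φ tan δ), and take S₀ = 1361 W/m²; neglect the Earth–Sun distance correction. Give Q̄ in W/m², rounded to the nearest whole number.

456 W/m²

−tan φ tan δ = −(1.3564)(0.3581) = -0.4857; H_s = arccos(-0.4857) = 119.06°. In radians, H_s = 2.0780.
H_s sin φ sin δ = 2.0780 × 0.8049 × 0.3371 = 0.5638.
cos φ cos δ sin H_s = 0.5934 × 0.9415 × 0.8741 = 0.4883.
Q̄ = (1361/π) × (0.5638 + 0.4883) = 433.22 × 1.0521 = 455.79 W/m².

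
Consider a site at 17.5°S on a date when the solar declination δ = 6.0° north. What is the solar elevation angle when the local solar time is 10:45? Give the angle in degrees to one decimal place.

Hour angle H = 15° × (10.75 − 12) = -18.75°.
cos θ_z = sin(-17.5°) sin(6.0°) + cos(-17.5°) cos(6.0°) cos(-18.75°) = -0.0314 + 0.8982 = 0.8668.
θ_z = arccos(0.8668) = 29.91°, so the elevation is 90° − 29.91° = 60.09°.

60.1°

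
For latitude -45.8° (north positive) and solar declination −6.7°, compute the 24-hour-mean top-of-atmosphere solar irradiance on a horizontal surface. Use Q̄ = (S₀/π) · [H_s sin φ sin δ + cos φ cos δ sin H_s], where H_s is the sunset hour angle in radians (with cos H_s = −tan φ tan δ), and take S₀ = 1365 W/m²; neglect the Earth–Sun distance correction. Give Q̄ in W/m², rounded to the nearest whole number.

cos H_s = −tan(-45.8°) · tan(-6.7°) = -0.1208, so H_s = arccos(-0.1208) = 96.94°. In radians, H_s = 1.6919.
H_s sin φ sin δ = 1.6919 × -0.7169 × -0.1167 = 0.1415.
cos φ cos δ sin H_s = 0.6972 × 0.9932 × 0.9927 = 0.6874.
Q̄ = (1365/π) × (0.1415 + 0.6874) = 434.49 × 0.8289 = 360.15 W/m².

360 W/m²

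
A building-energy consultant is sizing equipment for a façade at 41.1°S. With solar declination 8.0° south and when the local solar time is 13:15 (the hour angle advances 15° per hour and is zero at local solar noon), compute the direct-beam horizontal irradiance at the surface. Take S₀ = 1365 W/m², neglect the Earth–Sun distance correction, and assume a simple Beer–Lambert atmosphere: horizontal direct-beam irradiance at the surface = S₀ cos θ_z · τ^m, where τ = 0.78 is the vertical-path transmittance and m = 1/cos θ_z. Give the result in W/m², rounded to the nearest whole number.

Hour angle H = 15° × (13.25 − 12) = 18.75°.
cos θ_z = sin φ sin δ + cos φ cos δ cos H = (-0.6574)(-0.1392) + (0.7536)(0.9903)(0.9469) = 0.7982.
Air mass m = 1/cos θ_z = 1/0.7982 = 1.253; τ^m = 0.78^1.253 = 0.7325.
Surface direct beam = 1365 × 0.7982 × 0.7325 = 798.09 W/m².

798 W/m²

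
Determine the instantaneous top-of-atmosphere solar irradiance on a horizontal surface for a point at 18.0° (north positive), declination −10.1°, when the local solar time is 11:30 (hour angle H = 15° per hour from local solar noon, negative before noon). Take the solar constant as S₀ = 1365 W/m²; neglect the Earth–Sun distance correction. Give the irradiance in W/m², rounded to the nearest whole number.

Hour angle H = 15° × (11.5 − 12) = -7.50°.
cos θ_z = sin(18.0°) sin(-10.1°) + cos(18.0°) cos(-10.1°) cos(-7.50°) = -0.0542 + 0.9283 = 0.8741.
Top-of-atmosphere irradiance = S₀ cos θ_z = 1365 × 0.8741 = 1193.15 W/m².

1193 W/m²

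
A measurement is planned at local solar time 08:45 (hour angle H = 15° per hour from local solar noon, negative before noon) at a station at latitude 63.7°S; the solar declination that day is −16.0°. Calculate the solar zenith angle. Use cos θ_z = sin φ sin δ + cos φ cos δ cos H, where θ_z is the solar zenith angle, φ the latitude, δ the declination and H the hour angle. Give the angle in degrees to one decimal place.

Hour angle H = 15° × (8.75 − 12) = -48.75°.
cos θ_z = sin(-63.7°) sin(-16.0°) + cos(-63.7°) cos(-16.0°) cos(-48.75°) = 0.2471 + 0.2808 = 0.5279.
θ_z = arccos(0.5279) = 58.14°.

58.1°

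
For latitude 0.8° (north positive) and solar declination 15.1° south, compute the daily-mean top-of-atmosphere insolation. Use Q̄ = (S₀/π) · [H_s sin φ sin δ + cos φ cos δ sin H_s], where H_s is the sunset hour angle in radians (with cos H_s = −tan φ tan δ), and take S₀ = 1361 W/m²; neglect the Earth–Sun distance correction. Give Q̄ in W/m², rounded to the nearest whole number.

−tan φ tan δ = −(0.0140)(-0.2698) = 0.0038; H_s = arccos(0.0038) = 89.78°. In radians, H_s = 1.5670.
H_s sin φ sin δ = 1.5670 × 0.0140 × -0.2605 = -0.0057.
cos φ cos δ sin H_s = 0.9999 × 0.9655 × 1.0000 = 0.9654.
Q̄ = (1361/π) × (-0.0057 + 0.9654) = 433.22 × 0.9597 = 415.76 W/m².

416 W/m²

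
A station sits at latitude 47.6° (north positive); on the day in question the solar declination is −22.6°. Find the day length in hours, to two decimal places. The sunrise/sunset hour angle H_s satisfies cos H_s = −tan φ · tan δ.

−tan φ tan δ = −(1.0951)(-0.4163) = 0.4559; H_s = arccos(0.4559) = 62.88°.
Day length = 2 H_s / 15° h⁻¹ = 125.76° / 15 = 8.384 h.

8.38 hours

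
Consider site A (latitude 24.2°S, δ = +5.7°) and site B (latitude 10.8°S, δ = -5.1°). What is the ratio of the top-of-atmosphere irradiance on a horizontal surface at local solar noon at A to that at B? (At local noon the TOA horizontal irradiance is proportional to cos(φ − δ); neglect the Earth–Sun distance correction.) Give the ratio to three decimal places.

A: cos θ_z = cos(-24.2° − (5.7°)) = 0.8669.
B: cos θ_z = cos(-10.8° − (-5.1°)) = 0.9951.
Ratio A/B = 0.8669 / 0.9951 = 0.8712.

0.871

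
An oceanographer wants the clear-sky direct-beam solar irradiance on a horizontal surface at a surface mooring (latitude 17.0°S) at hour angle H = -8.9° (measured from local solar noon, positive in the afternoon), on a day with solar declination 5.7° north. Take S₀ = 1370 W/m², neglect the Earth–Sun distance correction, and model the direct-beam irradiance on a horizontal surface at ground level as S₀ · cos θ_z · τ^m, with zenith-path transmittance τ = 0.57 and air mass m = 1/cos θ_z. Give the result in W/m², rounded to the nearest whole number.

With φ = -17.0°, δ = 5.7°, H = -8.90°: sin φ sin δ = -0.0290, cos φ cos δ cos H = 0.9401, so cos θ_z = 0.9111.
Air mass m = 1/cos θ_z = 1/0.9111 = 1.098; τ^m = 0.57^1.098 = 0.5394.
Surface direct beam = 1370 × 0.9111 × 0.5394 = 673.28 W/m².

673 W/m²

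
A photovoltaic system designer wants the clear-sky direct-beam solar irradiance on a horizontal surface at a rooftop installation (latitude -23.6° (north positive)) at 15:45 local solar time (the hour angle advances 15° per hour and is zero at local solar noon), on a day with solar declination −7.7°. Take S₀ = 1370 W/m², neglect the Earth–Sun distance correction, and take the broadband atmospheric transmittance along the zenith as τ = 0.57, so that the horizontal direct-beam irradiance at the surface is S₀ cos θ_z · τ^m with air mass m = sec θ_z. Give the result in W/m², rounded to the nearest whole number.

Hour angle H = 15° × (15.75 − 12) = 56.25°.
cos θ_z = sin(-23.6°) sin(-7.7°) + cos(-23.6°) cos(-7.7°) cos(56.25°) = 0.0536 + 0.5045 = 0.5581.
Air mass m = 1/cos θ_z = 1/0.5581 = 1.792; τ^m = 0.57^1.792 = 0.3652.
Surface direct beam = 1370 × 0.5581 × 0.3652 = 279.23 W/m².

279 W/m²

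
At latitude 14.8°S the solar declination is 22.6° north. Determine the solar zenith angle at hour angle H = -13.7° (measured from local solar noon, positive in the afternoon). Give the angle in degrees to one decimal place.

39.7°

cos θ_z = sin(-14.8°) sin(22.6°) + cos(-14.8°) cos(22.6°) cos(-13.70°) = -0.0982 + 0.8672 = 0.7690.
θ_z = arccos(0.7690) = 39.74°.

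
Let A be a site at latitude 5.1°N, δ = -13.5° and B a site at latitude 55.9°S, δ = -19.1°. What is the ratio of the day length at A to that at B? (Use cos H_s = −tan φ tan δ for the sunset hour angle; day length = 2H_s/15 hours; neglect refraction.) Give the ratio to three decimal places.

0.735

A: H_s = arccos(−tan 5.1° · tan -13.5°) = 88.77°, so 2H_s/15 = 11.8360 h.
B: H_s = arccos(−tan -55.9° · tan -19.1°) = 120.76°, so 2H_s/15 = 16.1013 h.
Ratio A/B = 11.8360 / 16.1013 = 0.7351.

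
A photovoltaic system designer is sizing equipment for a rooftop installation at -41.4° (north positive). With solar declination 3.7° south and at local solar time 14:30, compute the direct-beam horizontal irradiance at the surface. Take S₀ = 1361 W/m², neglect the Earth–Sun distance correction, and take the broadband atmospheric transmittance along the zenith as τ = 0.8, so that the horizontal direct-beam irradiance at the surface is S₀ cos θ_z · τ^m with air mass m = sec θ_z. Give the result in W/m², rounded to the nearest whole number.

Hour angle H = 15° × (14.5 − 12) = 37.50°.
cos θ_z = sin(-41.4°) sin(-3.7°) + cos(-41.4°) cos(-3.7°) cos(37.50°) = 0.0427 + 0.5939 = 0.6366.
Air mass m = 1/cos θ_z = 1/0.6366 = 1.571; τ^m = 0.8^1.571 = 0.7043.
Surface direct beam = 1361 × 0.6366 × 0.7043 = 610.21 W/m².

610 W/m²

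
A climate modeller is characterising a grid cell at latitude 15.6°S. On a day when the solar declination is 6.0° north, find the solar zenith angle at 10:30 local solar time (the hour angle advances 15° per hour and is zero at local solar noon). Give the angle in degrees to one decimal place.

31.0°

Hour angle H = 15° × (10.5 − 12) = -22.50°.
cos θ_z = sin(-15.6°) sin(6.0°) + cos(-15.6°) cos(6.0°) cos(-22.50°) = -0.0281 + 0.8850 = 0.8569.
θ_z = arccos(0.8569) = 31.03°.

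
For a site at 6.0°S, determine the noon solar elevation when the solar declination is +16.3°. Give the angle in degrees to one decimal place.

At local solar noon the hour angle is zero, so the elevation is 90° − |φ − δ| = 90° − |-6.0° − (16.3°)| = 90° − 22.3° = 67.7°.

67.7°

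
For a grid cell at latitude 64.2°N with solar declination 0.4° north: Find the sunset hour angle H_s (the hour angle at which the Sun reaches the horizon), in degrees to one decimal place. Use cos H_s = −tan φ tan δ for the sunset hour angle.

90.8°

cos H_s = −tan(64.2°) · tan(0.4°) = -0.0144, so H_s = arccos(-0.0144) = 90.83°.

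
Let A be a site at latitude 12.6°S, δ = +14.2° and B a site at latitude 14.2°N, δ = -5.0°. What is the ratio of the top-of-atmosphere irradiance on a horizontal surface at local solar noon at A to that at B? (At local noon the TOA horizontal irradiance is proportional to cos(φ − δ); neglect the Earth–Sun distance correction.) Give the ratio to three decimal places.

0.945

A: cos θ_z = cos(-12.6° − (14.2°)) = 0.8926.
B: cos θ_z = cos(14.2° − (-5.0°)) = 0.9444.
Ratio A/B = 0.8926 / 0.9444 = 0.9452.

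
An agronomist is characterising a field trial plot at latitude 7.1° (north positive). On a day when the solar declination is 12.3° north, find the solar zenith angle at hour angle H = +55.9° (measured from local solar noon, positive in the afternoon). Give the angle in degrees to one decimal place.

55.3°

With φ = 7.1°, δ = 12.3°, H = 55.90°: sin φ sin δ = 0.0263, cos φ cos δ cos H = 0.5436, so cos θ_z = 0.5699.
θ_z = arccos(0.5699) = 55.26°.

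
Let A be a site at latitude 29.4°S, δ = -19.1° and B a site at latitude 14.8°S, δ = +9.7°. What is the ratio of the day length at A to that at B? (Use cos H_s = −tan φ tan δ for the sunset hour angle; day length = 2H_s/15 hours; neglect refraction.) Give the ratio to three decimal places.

A: H_s = arccos(−tan -29.4° · tan -19.1°) = 101.25°, so 2H_s/15 = 13.5000 h.
B: H_s = arccos(−tan -14.8° · tan 9.7°) = 87.41°, so 2H_s/15 = 11.6547 h.
Ratio A/B = 13.5000 / 11.6547 = 1.1583.

1.158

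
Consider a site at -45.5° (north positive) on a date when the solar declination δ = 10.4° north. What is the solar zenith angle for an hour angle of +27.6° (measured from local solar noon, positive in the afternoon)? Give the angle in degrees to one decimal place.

With φ = -45.5°, δ = 10.4°, H = 27.60°: sin φ sin δ = -0.1288, cos φ cos δ cos H = 0.6109, so cos θ_z = 0.4821.
θ_z = arccos(0.4821) = 61.18°.

61.2°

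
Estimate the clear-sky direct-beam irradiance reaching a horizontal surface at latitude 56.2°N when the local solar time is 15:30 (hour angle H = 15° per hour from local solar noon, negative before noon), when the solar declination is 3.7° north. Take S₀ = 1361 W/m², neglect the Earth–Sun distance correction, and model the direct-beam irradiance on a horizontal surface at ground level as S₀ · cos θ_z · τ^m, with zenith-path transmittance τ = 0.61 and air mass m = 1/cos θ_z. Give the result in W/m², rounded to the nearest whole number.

Hour angle H = 15° × (15.5 − 12) = 52.50°.
With φ = 56.2°, δ = 3.7°, H = 52.50°: sin φ sin δ = 0.0536, cos φ cos δ cos H = 0.3379, so cos θ_z = 0.3915.
Air mass m = 1/cos θ_z = 1/0.3915 = 2.554; τ^m = 0.61^2.554 = 0.2830.
Surface direct beam = 1361 × 0.3915 × 0.2830 = 150.79 W/m².

151 W/m²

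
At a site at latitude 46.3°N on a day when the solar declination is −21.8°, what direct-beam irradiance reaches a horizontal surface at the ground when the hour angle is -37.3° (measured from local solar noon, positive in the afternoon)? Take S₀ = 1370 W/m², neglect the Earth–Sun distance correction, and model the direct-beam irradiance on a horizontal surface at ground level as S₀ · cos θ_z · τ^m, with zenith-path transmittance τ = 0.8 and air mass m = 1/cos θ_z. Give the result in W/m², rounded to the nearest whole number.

With φ = 46.3°, δ = -21.8°, H = -37.30°: sin φ sin δ = -0.2685, cos φ cos δ cos H = 0.5103, so cos θ_z = 0.2418.
Air mass m = 1/cos θ_z = 1/0.2418 = 4.136; τ^m = 0.8^4.136 = 0.3974.
Surface direct beam = 1370 × 0.2418 × 0.3974 = 131.65 W/m².

132 W/m²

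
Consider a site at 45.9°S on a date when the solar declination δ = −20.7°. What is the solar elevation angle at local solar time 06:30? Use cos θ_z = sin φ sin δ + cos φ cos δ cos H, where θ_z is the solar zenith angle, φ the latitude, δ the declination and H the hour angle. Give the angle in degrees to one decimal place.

19.8°

Hour angle H = 15° × (6.5 − 12) = -82.50°.
With φ = -45.9°, δ = -20.7°, H = -82.50°: sin φ sin δ = 0.2538, cos φ cos δ cos H = 0.0850, so cos θ_z = 0.3388.
θ_z = arccos(0.3388) = 70.20°, so the elevation is 90° − 70.20° = 19.80°.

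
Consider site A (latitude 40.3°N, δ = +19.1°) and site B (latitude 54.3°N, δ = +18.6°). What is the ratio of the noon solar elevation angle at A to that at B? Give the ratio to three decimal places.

1.267

A: 90° − |40.3 − (19.1)| = 68.80°.
B: 90° − |54.3 − (18.6)| = 54.30°.
Ratio A/B = 68.8000 / 54.3000 = 1.2670.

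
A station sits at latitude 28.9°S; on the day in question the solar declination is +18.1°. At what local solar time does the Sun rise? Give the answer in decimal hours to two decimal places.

−tan φ tan δ = −(-0.5520)(0.3269) = 0.1804; H_s = arccos(0.1804) = 79.61°.
Sunrise is at 12 − H_s/15 = 12 − 5.307 = 6.693 h local solar time.

6.69 h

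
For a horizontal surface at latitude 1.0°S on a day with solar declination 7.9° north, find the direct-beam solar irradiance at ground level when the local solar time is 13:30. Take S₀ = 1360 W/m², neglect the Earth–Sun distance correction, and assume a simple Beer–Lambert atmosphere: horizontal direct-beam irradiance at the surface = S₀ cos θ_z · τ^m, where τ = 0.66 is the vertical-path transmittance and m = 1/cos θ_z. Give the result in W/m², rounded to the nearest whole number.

Hour angle H = 15° × (13.5 − 12) = 22.50°.
cos θ_z = sin(-1.0°) sin(7.9°) + cos(-1.0°) cos(7.9°) cos(22.50°) = -0.0024 + 0.9150 = 0.9126.
Air mass m = 1/cos θ_z = 1/0.9126 = 1.096; τ^m = 0.66^1.096 = 0.6342.
Surface direct beam = 1360 × 0.9126 × 0.6342 = 787.13 W/m².

787 W/m²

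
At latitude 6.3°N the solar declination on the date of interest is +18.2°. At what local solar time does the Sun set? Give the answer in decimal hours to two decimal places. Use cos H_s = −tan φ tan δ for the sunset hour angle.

−tan φ tan δ = −(0.1104)(0.3288) = -0.0363; H_s = arccos(-0.0363) = 92.08°.
Sunset is at 12 + H_s/15 = 12 + 6.139 = 18.139 h local solar time.

18.14 h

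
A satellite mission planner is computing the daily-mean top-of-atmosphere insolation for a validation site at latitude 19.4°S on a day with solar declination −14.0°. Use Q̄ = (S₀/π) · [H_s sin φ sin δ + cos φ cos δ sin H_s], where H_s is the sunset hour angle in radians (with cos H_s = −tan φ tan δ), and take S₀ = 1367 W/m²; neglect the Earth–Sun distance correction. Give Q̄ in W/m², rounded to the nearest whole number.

455 W/m²

cos H_s = −tan(-19.4°) · tan(-14.0°) = -0.0878, so H_s = arccos(-0.0878) = 95.04°. In radians, H_s = 1.6588.
H_s sin φ sin δ = 1.6588 × -0.3322 × -0.2419 = 0.1333.
cos φ cos δ sin H_s = 0.9432 × 0.9703 × 0.9961 = 0.9116.
Q̄ = (1367/π) × (0.1333 + 0.9116) = 435.13 × 1.0449 = 454.67 W/m².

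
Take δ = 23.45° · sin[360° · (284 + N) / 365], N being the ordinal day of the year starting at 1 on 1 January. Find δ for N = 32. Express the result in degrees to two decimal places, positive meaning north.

-17.52°

360 × (284 + 32) / 365 = 311.671°; sin(311.671°) = -0.7470.
δ = 23.45 × -0.7470 = -17.517° ≈ -17.52°.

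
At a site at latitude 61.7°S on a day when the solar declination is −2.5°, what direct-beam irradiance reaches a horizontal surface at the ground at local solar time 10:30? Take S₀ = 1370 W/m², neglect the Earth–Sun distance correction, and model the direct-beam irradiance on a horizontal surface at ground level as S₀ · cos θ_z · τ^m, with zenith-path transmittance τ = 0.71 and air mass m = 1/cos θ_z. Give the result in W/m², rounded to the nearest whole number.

318 W/m²

Hour angle H = 15° × (10.5 − 12) = -22.50°.
cos θ_z = sin(-61.7°) sin(-2.5°) + cos(-61.7°) cos(-2.5°) cos(-22.50°) = 0.0384 + 0.4376 = 0.4760.
Air mass m = 1/cos θ_z = 1/0.4760 = 2.101; τ^m = 0.71^2.101 = 0.4870.
Surface direct beam = 1370 × 0.4760 × 0.4870 = 317.58 W/m².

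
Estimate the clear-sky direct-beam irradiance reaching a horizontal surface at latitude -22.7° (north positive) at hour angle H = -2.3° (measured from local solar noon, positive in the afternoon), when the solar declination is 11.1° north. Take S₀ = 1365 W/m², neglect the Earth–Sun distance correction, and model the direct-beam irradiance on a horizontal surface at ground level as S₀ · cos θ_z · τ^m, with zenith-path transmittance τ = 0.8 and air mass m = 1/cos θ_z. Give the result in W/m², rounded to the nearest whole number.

866 W/m²

cos θ_z = sin φ sin δ + cos φ cos δ cos H = (-0.3859)(0.1925) + (0.9225)(0.9813)(0.9992) = 0.8302.
Air mass m = 1/cos θ_z = 1/0.8302 = 1.205; τ^m = 0.8^1.205 = 0.7642.
Surface direct beam = 1365 × 0.8302 × 0.7642 = 866.01 W/m².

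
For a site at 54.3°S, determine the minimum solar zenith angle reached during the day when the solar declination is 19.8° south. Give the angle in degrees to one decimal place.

34.5°

At local solar noon the hour angle is zero, so the zenith angle is |φ − δ| = |-54.3° − (-19.8°)| = 34.5°.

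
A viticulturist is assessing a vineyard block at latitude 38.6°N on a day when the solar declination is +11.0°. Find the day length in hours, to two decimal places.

13.19 hours

−tan φ tan δ = −(0.7983)(0.1944) = -0.1552; H_s = arccos(-0.1552) = 98.93°.
Day length = 2 H_s / 15° h⁻¹ = 197.86° / 15 = 13.191 h.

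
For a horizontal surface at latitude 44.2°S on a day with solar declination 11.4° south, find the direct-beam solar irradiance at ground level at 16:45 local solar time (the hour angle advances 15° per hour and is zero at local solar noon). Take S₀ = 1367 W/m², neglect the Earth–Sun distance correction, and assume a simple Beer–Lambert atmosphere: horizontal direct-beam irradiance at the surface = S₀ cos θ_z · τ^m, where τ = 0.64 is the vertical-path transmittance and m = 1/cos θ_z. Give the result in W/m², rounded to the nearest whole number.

Hour angle H = 15° × (16.75 − 12) = 71.25°.
cos θ_z = sin(-44.2°) sin(-11.4°) + cos(-44.2°) cos(-11.4°) cos(71.25°) = 0.1378 + 0.2259 = 0.3637.
Air mass m = 1/cos θ_z = 1/0.3637 = 2.750; τ^m = 0.64^2.750 = 0.2931.
Surface direct beam = 1367 × 0.3637 × 0.2931 = 145.72 W/m².

146 W/m²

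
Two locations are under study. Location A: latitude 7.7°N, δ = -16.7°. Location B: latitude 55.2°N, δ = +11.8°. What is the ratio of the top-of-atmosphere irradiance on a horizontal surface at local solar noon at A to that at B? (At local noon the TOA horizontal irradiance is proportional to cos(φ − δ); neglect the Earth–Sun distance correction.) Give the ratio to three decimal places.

1.253

A: cos θ_z = cos(7.7° − (-16.7°)) = 0.9107.
B: cos θ_z = cos(55.2° − (11.8°)) = 0.7266.
Ratio A/B = 0.9107 / 0.7266 = 1.2534.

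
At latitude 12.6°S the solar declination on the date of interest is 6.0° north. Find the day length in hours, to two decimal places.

−tan φ tan δ = −(-0.2235)(0.1051) = 0.0235; H_s = arccos(0.0235) = 88.65°.
Day length = 2 H_s / 15° h⁻¹ = 177.30° / 15 = 11.820 h.

11.82 hours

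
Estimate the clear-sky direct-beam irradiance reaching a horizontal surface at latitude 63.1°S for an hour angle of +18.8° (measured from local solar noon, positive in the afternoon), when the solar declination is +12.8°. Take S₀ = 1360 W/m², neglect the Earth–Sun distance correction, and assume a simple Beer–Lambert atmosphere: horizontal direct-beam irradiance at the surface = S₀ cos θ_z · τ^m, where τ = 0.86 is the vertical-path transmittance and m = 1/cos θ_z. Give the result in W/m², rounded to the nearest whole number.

With φ = -63.1°, δ = 12.8°, H = 18.80°: sin φ sin δ = -0.1976, cos φ cos δ cos H = 0.4177, so cos θ_z = 0.2201.
Air mass m = 1/cos θ_z = 1/0.2201 = 4.543; τ^m = 0.86^4.543 = 0.5040.
Surface direct beam = 1360 × 0.2201 × 0.5040 = 150.87 W/m².

151 W/m²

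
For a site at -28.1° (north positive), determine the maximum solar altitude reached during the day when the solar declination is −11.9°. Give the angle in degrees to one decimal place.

At local solar noon the hour angle is zero, so the elevation is 90° − |φ − δ| = 90° − |-28.1° − (-11.9°)| = 90° − 16.2° = 73.8°.

73.8°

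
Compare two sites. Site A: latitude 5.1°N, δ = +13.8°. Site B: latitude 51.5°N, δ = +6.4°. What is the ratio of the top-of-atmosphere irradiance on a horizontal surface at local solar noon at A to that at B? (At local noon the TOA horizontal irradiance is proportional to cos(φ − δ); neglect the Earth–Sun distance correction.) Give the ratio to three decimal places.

A: cos θ_z = cos(5.1° − (13.8°)) = 0.9885.
B: cos θ_z = cos(51.5° − (6.4°)) = 0.7059.
Ratio A/B = 0.9885 / 0.7059 = 1.4003.

1.400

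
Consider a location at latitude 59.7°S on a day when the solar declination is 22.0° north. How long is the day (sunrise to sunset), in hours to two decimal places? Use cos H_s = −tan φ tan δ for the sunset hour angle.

6.17 hours

cos H_s = −tan(-59.7°) · tan(22.0°) = 0.6914, so H_s = arccos(0.6914) = 46.26°.
Day length = 2 H_s / 15° h⁻¹ = 92.52° / 15 = 6.168 h.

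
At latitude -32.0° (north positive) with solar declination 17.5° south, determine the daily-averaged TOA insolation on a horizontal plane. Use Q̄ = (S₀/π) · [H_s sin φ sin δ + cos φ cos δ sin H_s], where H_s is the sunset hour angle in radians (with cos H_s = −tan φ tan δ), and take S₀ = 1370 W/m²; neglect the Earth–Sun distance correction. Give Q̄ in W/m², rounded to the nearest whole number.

The sunset hour angle satisfies cos H_s = −tan φ tan δ = -0.1970, giving H_s = 101.36°. In radians, H_s = 1.7691.
H_s sin φ sin δ = 1.7691 × -0.5299 × -0.3007 = 0.2819.
cos φ cos δ sin H_s = 0.8480 × 0.9537 × 0.9804 = 0.7929.
Q̄ = (1370/π) × (0.2819 + 0.7929) = 436.08 × 1.0748 = 468.70 W/m².

469 W/m²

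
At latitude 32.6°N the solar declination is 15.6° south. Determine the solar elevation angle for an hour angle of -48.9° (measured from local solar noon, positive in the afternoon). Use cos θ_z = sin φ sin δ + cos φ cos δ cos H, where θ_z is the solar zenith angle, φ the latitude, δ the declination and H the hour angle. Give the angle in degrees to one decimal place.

22.9°

With φ = 32.6°, δ = -15.6°, H = -48.90°: sin φ sin δ = -0.1449, cos φ cos δ cos H = 0.5334, so cos θ_z = 0.3885.
θ_z = arccos(0.3885) = 67.14°, so the elevation is 90° − 67.14° = 22.86°.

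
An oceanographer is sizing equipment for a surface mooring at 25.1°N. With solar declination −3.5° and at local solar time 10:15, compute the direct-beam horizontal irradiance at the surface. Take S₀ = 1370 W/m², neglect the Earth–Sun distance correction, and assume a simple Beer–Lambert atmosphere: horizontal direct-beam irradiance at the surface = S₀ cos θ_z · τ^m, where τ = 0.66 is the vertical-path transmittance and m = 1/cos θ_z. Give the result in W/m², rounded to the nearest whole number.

633 W/m²

Hour angle H = 15° × (10.25 − 12) = -26.25°.
cos θ_z = sin(25.1°) sin(-3.5°) + cos(25.1°) cos(-3.5°) cos(-26.25°) = -0.0259 + 0.8107 = 0.7848.
Air mass m = 1/cos θ_z = 1/0.7848 = 1.274; τ^m = 0.66^1.274 = 0.5890.
Surface direct beam = 1370 × 0.7848 × 0.5890 = 633.28 W/m².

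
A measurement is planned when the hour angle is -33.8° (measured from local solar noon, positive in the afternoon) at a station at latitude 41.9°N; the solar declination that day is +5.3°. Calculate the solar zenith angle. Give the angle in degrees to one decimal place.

cos θ_z = sin φ sin δ + cos φ cos δ cos H = (0.6678)(0.0924) + (0.7443)(0.9957)(0.8310) = 0.6776.
θ_z = arccos(0.6776) = 47.34°.

47.3°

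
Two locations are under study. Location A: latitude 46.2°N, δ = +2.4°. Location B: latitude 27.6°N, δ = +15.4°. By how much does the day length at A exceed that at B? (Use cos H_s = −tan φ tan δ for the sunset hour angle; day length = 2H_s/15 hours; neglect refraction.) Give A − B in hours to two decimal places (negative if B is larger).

-0.77 h

A: H_s = arccos(−tan 46.2° · tan 2.4°) = 92.50°, so 2H_s/15 = 12.3333 h.
B: H_s = arccos(−tan 27.6° · tan 15.4°) = 98.28°, so 2H_s/15 = 13.1040 h.
A − B = 12.3333 − 13.1040 = -0.7707 h.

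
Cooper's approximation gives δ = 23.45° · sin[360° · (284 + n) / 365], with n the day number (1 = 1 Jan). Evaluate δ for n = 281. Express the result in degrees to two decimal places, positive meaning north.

-6.96°

360 × (284 + 281) / 365 = 557.260°; sin(557.260°) = -0.2967.
δ = 23.45 × -0.2967 = -6.958° ≈ -6.96°.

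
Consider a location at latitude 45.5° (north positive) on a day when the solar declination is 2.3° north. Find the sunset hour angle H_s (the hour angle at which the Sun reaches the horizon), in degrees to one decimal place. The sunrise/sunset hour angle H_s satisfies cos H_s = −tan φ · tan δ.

−tan φ tan δ = −(1.0176)(0.0402) = -0.0409; H_s = arccos(-0.0409) = 92.34°.

92.3°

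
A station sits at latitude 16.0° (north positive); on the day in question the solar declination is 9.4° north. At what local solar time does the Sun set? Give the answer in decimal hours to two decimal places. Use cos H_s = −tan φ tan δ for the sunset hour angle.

18.18 h

−tan φ tan δ = −(0.2867)(0.1655) = -0.0474; H_s = arccos(-0.0474) = 92.72°.
Sunset is at 12 + H_s/15 = 12 + 6.181 = 18.181 h local solar time.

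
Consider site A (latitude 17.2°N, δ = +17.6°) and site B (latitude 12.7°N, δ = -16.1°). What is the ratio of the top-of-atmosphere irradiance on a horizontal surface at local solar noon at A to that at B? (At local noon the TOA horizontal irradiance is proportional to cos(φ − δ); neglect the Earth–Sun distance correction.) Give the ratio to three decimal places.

A: cos θ_z = cos(17.2° − (17.6°)) = 1.0000.
B: cos θ_z = cos(12.7° − (-16.1°)) = 0.8763.
Ratio A/B = 1.0000 / 0.8763 = 1.1412.

1.141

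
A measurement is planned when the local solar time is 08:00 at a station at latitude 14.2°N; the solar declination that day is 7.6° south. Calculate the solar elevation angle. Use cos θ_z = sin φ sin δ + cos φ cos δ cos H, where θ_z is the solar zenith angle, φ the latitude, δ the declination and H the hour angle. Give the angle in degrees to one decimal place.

26.6°

Hour angle H = 15° × (8 − 12) = -60.00°.
cos θ_z = sin(14.2°) sin(-7.6°) + cos(14.2°) cos(-7.6°) cos(-60.00°) = -0.0324 + 0.4805 = 0.4481.
θ_z = arccos(0.4481) = 63.38°, so the elevation is 90° − 63.38° = 26.62°.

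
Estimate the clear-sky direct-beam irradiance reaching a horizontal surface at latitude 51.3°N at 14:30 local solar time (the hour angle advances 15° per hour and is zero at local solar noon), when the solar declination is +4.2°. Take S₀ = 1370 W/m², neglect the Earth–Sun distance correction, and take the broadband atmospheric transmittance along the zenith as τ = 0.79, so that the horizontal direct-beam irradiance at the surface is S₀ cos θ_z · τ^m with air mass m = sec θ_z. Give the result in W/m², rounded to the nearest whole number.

493 W/m²

Hour angle H = 15° × (14.5 − 12) = 37.50°.
cos θ_z = sin(51.3°) sin(4.2°) + cos(51.3°) cos(4.2°) cos(37.50°) = 0.0572 + 0.4947 = 0.5519.
Air mass m = 1/cos θ_z = 1/0.5519 = 1.812; τ^m = 0.79^1.812 = 0.6524.
Surface direct beam = 1370 × 0.5519 × 0.6524 = 493.28 W/m².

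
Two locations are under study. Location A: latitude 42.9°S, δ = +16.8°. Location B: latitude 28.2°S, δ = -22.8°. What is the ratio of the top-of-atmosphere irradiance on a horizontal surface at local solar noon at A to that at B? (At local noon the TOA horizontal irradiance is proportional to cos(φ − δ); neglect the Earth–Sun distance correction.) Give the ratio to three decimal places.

A: cos θ_z = cos(-42.9° − (16.8°)) = 0.5045.
B: cos θ_z = cos(-28.2° − (-22.8°)) = 0.9956.
Ratio A/B = 0.5045 / 0.9956 = 0.5067.

0.507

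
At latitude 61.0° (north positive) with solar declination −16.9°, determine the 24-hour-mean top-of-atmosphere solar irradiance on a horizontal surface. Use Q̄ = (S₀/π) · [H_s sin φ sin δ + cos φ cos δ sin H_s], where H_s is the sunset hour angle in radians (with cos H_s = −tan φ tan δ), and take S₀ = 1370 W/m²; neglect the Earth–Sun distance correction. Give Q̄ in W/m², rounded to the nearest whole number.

−tan φ tan δ = −(1.8040)(-0.3038) = 0.5481; H_s = arccos(0.5481) = 56.76°. In radians, H_s = 0.9906.
H_s sin φ sin δ = 0.9906 × 0.8746 × -0.2907 = -0.2519.
cos φ cos δ sin H_s = 0.4848 × 0.9568 × 0.8364 = 0.3880.
Q̄ = (1370/π) × (-0.2519 + 0.3880) = 436.08 × 0.1361 = 59.35 W/m².

59 W/m²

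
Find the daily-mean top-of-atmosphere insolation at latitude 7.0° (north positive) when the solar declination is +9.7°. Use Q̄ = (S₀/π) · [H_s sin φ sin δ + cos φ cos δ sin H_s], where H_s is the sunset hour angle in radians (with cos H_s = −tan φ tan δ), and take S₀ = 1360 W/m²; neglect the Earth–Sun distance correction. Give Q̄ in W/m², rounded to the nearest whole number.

−tan φ tan δ = −(0.1228)(0.1709) = -0.0210; H_s = arccos(-0.0210) = 91.20°. In radians, H_s = 1.5917.
H_s sin φ sin δ = 1.5917 × 0.1219 × 0.1685 = 0.0327.
cos φ cos δ sin H_s = 0.9925 × 0.9857 × 0.9998 = 0.9781.
Q̄ = (1360/π) × (0.0327 + 0.9781) = 432.90 × 1.0108 = 437.58 W/m².

438 W/m²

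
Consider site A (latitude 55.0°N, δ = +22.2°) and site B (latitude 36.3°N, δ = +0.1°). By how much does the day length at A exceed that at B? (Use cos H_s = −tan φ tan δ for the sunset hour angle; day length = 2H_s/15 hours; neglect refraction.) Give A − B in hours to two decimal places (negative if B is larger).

A: H_s = arccos(−tan 55.0° · tan 22.2°) = 125.65°, so 2H_s/15 = 16.7533 h.
B: H_s = arccos(−tan 36.3° · tan 0.1°) = 90.07°, so 2H_s/15 = 12.0093 h.
A − B = 16.7533 − 12.0093 = 4.7440 h.

+4.74 h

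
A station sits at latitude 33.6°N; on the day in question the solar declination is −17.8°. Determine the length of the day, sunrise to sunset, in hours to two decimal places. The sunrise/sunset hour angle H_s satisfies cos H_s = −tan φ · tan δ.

−tan φ tan δ = −(0.6644)(-0.3211) = 0.2133; H_s = arccos(0.2133) = 77.68°.
Day length = 2 H_s / 15° h⁻¹ = 155.36° / 15 = 10.357 h.

10.36 hours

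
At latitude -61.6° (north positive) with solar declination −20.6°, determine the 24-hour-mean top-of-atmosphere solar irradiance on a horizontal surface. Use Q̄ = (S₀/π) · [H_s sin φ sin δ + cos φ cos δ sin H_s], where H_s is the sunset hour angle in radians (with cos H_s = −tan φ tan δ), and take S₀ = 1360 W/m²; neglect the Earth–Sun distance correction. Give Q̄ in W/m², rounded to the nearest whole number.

452 W/m²

The sunset hour angle satisfies cos H_s = −tan φ tan δ = -0.6952, giving H_s = 134.04°. In radians, H_s = 2.3394.
H_s sin φ sin δ = 2.3394 × -0.8796 × -0.3518 = 0.7239.
cos φ cos δ sin H_s = 0.4756 × 0.9361 × 0.7189 = 0.3201.
Q̄ = (1360/π) × (0.7239 + 0.3201) = 432.90 × 1.0440 = 451.95 W/m².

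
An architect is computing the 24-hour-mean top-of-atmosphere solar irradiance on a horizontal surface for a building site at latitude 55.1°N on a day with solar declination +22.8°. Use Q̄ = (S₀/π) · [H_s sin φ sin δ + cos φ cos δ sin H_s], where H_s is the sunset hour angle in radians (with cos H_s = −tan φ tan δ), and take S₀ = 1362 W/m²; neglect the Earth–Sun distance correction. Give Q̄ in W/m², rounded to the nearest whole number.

488 W/m²

The sunset hour angle satisfies cos H_s = −tan φ tan δ = -0.6026, giving H_s = 127.06°. In radians, H_s = 2.2176.
H_s sin φ sin δ = 2.2176 × 0.8202 × 0.3875 = 0.7048.
cos φ cos δ sin H_s = 0.5721 × 0.9219 × 0.7980 = 0.4209.
Q̄ = (1362/π) × (0.7048 + 0.4209) = 433.54 × 1.1257 = 488.04 W/m².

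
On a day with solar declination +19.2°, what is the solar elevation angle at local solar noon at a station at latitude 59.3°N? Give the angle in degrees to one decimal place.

49.9°

At local solar noon the hour angle is zero, so the elevation is 90° − |φ − δ| = 90° − |59.3° − (19.2°)| = 90° − 40.1° = 49.9°.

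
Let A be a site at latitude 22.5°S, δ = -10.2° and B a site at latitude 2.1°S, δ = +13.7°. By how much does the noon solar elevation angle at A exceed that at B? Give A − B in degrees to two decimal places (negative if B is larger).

A: 90° − |-22.5 − (-10.2)| = 77.70°.
B: 90° − |-2.1 − (13.7)| = 74.20°.
A − B = 77.70 − 74.20 = 3.50°.

+3.50°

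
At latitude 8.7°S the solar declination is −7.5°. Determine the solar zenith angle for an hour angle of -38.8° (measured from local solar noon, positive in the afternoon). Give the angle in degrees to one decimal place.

cos θ_z = sin(-8.7°) sin(-7.5°) + cos(-8.7°) cos(-7.5°) cos(-38.80°) = 0.0197 + 0.7638 = 0.7835.
θ_z = arccos(0.7835) = 38.42°.

38.4°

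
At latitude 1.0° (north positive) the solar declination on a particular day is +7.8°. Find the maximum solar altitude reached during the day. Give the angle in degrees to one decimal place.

At local solar noon the hour angle is zero, so the elevation is 90° − |φ − δ| = 90° − |1.0° − (7.8°)| = 90° − 6.8° = 83.2°.

83.2°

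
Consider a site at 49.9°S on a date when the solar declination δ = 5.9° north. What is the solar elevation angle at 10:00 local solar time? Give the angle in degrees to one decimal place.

Hour angle H = 15° × (10 − 12) = -30.00°.
cos θ_z = sin φ sin δ + cos φ cos δ cos H = (-0.7649)(0.1028) + (0.6441)(0.9947)(0.8660) = 0.4762.
θ_z = arccos(0.4762) = 61.56°, so the elevation is 90° − 61.56° = 28.44°.

28.4°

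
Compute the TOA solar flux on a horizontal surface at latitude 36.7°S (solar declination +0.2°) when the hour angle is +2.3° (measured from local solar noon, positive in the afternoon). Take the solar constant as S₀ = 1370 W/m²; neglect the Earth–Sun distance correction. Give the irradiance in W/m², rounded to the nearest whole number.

cos θ_z = sin(-36.7°) sin(0.2°) + cos(-36.7°) cos(0.2°) cos(2.30°) = -0.0021 + 0.8011 = 0.7990.
Top-of-atmosphere irradiance = S₀ cos θ_z = 1370 × 0.7990 = 1094.63 W/m².

1095 W/m²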